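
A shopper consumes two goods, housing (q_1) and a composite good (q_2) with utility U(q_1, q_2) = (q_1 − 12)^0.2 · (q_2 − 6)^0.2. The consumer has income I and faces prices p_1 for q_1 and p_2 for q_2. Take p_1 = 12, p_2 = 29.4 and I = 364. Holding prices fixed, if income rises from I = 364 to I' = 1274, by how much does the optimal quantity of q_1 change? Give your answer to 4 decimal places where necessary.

After buying the subsistence bundle (12, 6), a share 0.5 of the remaining income goes to q_1: q_1* = 12 + 0.5·(I − 12p_1 − 6p_2)/p_1.
Discretionary income = 364 − 12·12 − 6·29.4 = 43.6; q_1* = 12 + 0.5·43.6/12 = 13.8167.
At I' = 1274: q_1* = 51.7333. Change: 51.7333 − 13.8167 = 37.9167.

Δq_1* = 37.9167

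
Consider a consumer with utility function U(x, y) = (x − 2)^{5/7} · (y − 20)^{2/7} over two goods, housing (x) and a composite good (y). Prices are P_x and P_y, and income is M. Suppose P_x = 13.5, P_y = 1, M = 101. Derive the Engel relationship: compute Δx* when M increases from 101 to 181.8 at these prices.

This is Cobb-Douglas in (x−2, y−20): tangency gives 5/7·P_y·(y−20) = 2/7·P_x·(x−2).
After buying the subsistence bundle (2, 20), a share 5/7 of the remaining income goes to x: x* = 2 + 5/7·(M − 2P_x − 20P_y)/P_x.
Discretionary income = 101 − 2·13.5 − 20·1 = 54; x* = 2 + 5/7·54/13.5 = 4.8571.
At M' = 181.8: x* = 9.1323. Change: 9.1323 − 4.8571 = 4.2751.

Δx* = 4.2751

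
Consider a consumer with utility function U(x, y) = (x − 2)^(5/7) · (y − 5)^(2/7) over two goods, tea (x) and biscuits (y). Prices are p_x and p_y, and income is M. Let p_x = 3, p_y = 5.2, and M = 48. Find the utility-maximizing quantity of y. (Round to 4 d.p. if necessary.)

MRS = (5/2)·(y−5)/(x−2). Tangency with p_x/p_y gives y−5 = (2/5)·(p_x/p_y)·(x−2).
Substituting into the budget: x* = 2 + 5/7·(M − 2·p_x − 5·p_y)/p_x, and y* = 5 + 2/7·(…)/p_y.
Discretionary income = 48 − 2·3 − 5·5.2 = 16; y* = 5 + 2/7·16/5.2 = 5.8791.

y* = 5.8791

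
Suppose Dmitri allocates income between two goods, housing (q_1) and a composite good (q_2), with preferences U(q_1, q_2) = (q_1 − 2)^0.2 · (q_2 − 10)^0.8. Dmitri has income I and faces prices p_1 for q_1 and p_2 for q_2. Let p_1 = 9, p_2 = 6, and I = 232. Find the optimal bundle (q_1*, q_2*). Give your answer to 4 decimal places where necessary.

q_1* = 5.4222, q_2* = 30.5333

MRS = (1/4)·(q_2−10)/(q_1−2). Tangency with p_1/p_2 gives q_2−10 = 4·(p_1/p_2)·(q_1−2).
After buying the subsistence bundle (2, 10), a share 0.2 of the remaining income goes to q_1: q_1* = 2 + 0.2·(I − 2p_1 − 10p_2)/p_1.
Discretionary income = 232 − 2·9 − 10·6 = 154; q_1* = 2 + 0.2·154/9 = 5.4222; q_2* = 10 + 0.8·154/6 = 30.5333.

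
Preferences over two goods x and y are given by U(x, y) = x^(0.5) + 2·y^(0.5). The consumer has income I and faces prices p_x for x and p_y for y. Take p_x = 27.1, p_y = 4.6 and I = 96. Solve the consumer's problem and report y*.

MU_x ∝ x^(-0.5), MU_y ∝ 2·y^(-0.5), so MRS = (1/2)·(y/x)^(0.5) = p_x/p_y.
Solve for the ratio: y/x = [2·p_x/p_y]^(2).
With the ratio pinned down, the budget gives x* = I/(p_x + p_y·(y/x)) and y* = (y/x)·x*.
Numerically y/x = 138.829868, so x* = 96/(27.1 + 4.6·138.829868) = 0.1442 and y* = 138.829868·0.1442 = 20.02.

y* = 20.02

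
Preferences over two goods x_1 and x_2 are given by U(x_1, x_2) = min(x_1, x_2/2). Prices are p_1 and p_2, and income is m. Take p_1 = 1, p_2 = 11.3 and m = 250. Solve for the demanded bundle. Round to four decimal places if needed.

x_1* = 10.5932, x_2* = 21.1864

With perfect complements, no substitution: consume in ratio x_1:x_2 = 1:2.
Budget: p_1·x_1 + p_2·2·x_1 = m, so (p_1 + 2·p_2)·x_1 = m.
Demand: x_1*(p_1,p_2,m) = m/(p_1 + 2·p_2), x_2* = 2·m/(p_1 + 2·p_2).
Here 1 + 2·11.3 = 23.6, giving x_1* = 10.5932 and x_2* = 21.1864.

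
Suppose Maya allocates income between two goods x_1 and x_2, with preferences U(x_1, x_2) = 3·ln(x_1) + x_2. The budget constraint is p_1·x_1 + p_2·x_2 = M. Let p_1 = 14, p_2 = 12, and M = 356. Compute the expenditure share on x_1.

MU_x_1 = 3/x_1, MU_x_2 = 1. Tangency: 3/x_1 = p_1/p_2.
So x_1*(p_1,p_2) = 3·p_2/p_1, independent of income; and x_2* = (M − 3·p_2)/p_2.
At the given prices: x_1* = 3·12/14 = 2.5714, and x_2* = 26.6667.
Expenditure on x_1: 14·2.5714 = 36; share = 0.1011.

share on x_1 = 0.1011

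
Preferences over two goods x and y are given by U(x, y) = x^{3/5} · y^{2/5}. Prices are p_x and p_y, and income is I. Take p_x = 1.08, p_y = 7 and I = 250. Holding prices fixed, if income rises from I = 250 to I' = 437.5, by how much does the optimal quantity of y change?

Tangency: MRS = (3/2)·y/x = p_x/p_y.
Rearranging, p_y·y = (2/3)·p_x·x. Substituting into the budget gives p_x·x·(1 + (2/3)) = I.
Demand: x*(p_x,p_y,I) = 0.6·I/p_x and y* = 0.4·I/p_y.
At p_x=1.08, p_y=7, I=250: y* = 0.4·250/7 = 14.2857.
At I' = 437.5: y* = 25. Change: 25 − 14.2857 = 10.7143.

Δy* = 10.7143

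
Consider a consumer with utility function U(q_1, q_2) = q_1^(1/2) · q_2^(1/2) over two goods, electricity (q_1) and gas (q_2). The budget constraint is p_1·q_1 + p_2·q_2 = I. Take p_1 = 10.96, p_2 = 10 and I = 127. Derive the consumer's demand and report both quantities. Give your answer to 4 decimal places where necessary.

q_1* = 5.7938, q_2* = 6.35

MU_q_1/MU_q_2 = (0.5·q_2)/(0.5·q_1); tangency sets this equal to p_1/p_2.
So 0.5·p_2·q_2 = 0.5·p_1·q_1; combined with the budget, a share 0.5 of income goes to q_1.
Demand: q_1*(p_1,p_2,I) = 0.5·I/p_1 and q_2* = 0.5·I/p_2.
At p_1=10.96, p_2=10, I=127: q_1* = 0.5·127/10.96 = 5.7938, q_2* = 6.35.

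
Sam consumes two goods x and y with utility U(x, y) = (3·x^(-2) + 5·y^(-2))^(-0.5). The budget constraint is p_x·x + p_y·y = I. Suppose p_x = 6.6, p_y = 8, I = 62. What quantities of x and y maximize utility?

MU_x ∝ 3·x^(-3), MU_y ∝ 5·y^(-3), so MRS = (3/5)·(y/x)^(3) = p_x/p_y.
Solve for the ratio: y/x = [(5/3)·p_x/p_y]^(1/3).
With the ratio pinned down, the budget gives x* = I/(p_x + p_y·(y/x)) and y* = (y/x)·x*.
Numerically y/x = 1.11199, so x* = 62/(6.6 + 8·1.11199) = 4.0011 and y* = 1.11199·4.0011 = 4.4491.

x* = 4.0011, y* = 4.4491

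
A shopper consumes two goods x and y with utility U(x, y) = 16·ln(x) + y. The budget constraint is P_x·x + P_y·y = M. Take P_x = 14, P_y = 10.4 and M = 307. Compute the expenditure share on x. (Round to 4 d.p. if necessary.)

share on x = 0.542

MU_x = 16/x, MU_y = 1. Tangency: 16/x = P_x/P_y.
So x*(P_x,P_y) = 16·P_y/P_x, independent of income; and y* = (M − 16·P_y)/P_y.
At the given prices: x* = 16·10.4/14 = 11.8857, and y* = 13.5192.
Expenditure on x: 14·11.8857 = 166.4; share = 0.542.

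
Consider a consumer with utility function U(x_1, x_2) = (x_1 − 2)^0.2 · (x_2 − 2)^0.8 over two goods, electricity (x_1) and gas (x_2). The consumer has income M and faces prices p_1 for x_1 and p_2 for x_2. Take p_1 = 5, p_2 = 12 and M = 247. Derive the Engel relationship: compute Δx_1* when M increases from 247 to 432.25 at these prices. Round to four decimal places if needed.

MRS = (1/4)·(x_2−2)/(x_1−2). Tangency with p_1/p_2 gives x_2−2 = 4·(p_1/p_2)·(x_1−2).
After buying the subsistence bundle (2, 2), a share 0.2 of the remaining income goes to x_1: x_1* = 2 + 0.2·(M − 2p_1 − 2p_2)/p_1.
Discretionary income = 247 − 2·5 − 2·12 = 213; x_1* = 2 + 0.2·213/5 = 10.52.
At M' = 432.25: x_1* = 17.93. Change: 17.93 − 10.52 = 7.41.

Δx_1* = 7.41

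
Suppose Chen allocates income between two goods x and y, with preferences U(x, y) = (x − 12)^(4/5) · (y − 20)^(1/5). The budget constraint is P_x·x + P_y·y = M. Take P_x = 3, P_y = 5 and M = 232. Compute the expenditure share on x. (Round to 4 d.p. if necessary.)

This is Cobb-Douglas in (x−12, y−20): tangency gives 0.8·P_y·(y−20) = 0.2·P_x·(x−12).
After buying the subsistence bundle (12, 20), a share 0.8 of the remaining income goes to x: x* = 12 + 0.8·(M − 12P_x − 20P_y)/P_x.
Discretionary income = 232 − 12·3 − 20·5 = 96; x* = 12 + 0.8·96/3 = 37.6; y* = 20 + 0.2·96/5 = 23.84.
Expenditure on x: 3·37.6 = 112.8; share = 0.4862.

share on x = 0.4862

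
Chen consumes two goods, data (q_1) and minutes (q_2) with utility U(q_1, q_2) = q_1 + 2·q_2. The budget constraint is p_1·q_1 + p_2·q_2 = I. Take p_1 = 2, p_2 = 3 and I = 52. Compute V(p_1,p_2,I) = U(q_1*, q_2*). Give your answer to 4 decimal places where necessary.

V = 34.6667

Perfect substitutes: compare marginal utility per dollar. 1/p_1 vs 2/p_2 → 0.5 vs 0.6667.
q_2 gives more utility per dollar, so spend all income on q_2: q_2* = I/p_2, q_1* = 0.
Numerically: q_1* = 0, q_2* = 17.3333.
Utility at the optimum: U(0, 17.3333) = 34.6667.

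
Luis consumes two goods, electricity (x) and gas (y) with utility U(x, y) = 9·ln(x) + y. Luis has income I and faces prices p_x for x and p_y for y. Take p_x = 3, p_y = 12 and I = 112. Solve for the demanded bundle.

x* = 36, y* = 0.3333

Set MRS = p_x/p_y: (9/x)/1 = p_x/p_y.
So x*(p_x,p_y) = 9·p_y/p_x, independent of income; and y* = (I − 9·p_y)/p_y.
At the given prices: x* = 9·12/3 = 36, and y* = 0.3333.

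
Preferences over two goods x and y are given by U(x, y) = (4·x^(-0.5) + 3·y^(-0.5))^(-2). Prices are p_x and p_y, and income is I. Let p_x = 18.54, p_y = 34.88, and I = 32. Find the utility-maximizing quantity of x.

x* = 0.8549

MU_x ∝ 4·x^(-1.5), MU_y ∝ 3·y^(-1.5), so MRS = (4/3)·(y/x)^(1.5) = p_x/p_y.
Hence y/x = ((3/4)·p_x/p_y)^(1/(1.5)), i.e. raised to the 2/3 power.
With the ratio pinned down, the budget gives x* = I/(p_x + p_y·(y/x)) and y* = (y/x)·x*.
Numerically y/x = 0.541664, so x* = 32/(18.54 + 34.88·0.541664) = 0.8549.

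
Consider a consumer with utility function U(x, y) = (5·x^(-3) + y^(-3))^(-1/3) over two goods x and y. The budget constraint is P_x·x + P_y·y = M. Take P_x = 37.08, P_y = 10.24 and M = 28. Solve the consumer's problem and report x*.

x* = 0.6018

MU_x ∝ 5·x^(-4), MU_y ∝ y^(-4), so MRS = 5·(y/x)^(4) = P_x/P_y.
Solve for the ratio: y/x = [(1/5)·P_x/P_y]^(0.25).
With the ratio pinned down, the budget gives x* = M/(P_x + P_y·(y/x)) and y* = (y/x)·x*.
Numerically y/x = 0.922502, so x* = 28/(37.08 + 10.24·0.922502) = 0.6018.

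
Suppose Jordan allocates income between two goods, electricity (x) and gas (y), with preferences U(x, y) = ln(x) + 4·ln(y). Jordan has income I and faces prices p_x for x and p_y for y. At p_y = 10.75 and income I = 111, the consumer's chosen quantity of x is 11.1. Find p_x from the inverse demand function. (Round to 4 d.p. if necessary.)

Tangency: MRS = (1/4)·y/x = p_x/p_y.
So p_y·y = 4·p_x·x; combined with the budget, a share 0.2 of income goes to x.
Demand: x*(p_x,p_y,I) = 0.2·I/p_x and y* = 0.8·I/p_y.
Set x* = 11.1 in the demand function and solve for p_x: p_x = 2.

p_x = 2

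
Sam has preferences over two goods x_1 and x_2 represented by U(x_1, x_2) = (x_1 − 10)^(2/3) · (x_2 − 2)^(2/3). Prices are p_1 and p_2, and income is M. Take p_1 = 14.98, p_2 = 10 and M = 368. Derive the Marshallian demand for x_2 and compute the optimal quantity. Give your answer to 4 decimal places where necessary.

This is Cobb-Douglas in (x_1−10, x_2−2): tangency gives 2/3·p_2·(x_2−2) = 2/3·p_1·(x_1−10).
After buying the subsistence bundle (10, 2), a share 0.5 of the remaining income goes to x_1: x_1* = 10 + 0.5·(M − 10p_1 − 2p_2)/p_1.
Discretionary income = 368 − 10·14.98 − 2·10 = 198.2; x_2* = 2 + 0.5·198.2/10 = 11.91.

x_2* = 11.91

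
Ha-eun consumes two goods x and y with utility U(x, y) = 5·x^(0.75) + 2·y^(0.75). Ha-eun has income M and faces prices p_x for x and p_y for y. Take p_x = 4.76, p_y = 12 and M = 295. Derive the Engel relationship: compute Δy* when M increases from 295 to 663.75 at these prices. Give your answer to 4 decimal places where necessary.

Δy* = 0.049

MU_x ∝ 5·x^(-0.25), MU_y ∝ 2·y^(-0.25), so MRS = (5/2)·(y/x)^(0.25) = p_x/p_y.
Hence y/x = ((2/5)·p_x/p_y)^(1/(0.25)), i.e. raised to the 4 power.
Substitute y = (y/x)·x into the budget: x* = M/(p_x + p_y·(y/x)).
Numerically y/x = 0.000634, so x* = 295/(4.76 + 12·0.000634) = 61.8759 and y* = 0.000634·61.8759 = 0.0392.
At M' = 663.75: y* = 0.0882. Change: 0.0882 − 0.0392 = 0.049.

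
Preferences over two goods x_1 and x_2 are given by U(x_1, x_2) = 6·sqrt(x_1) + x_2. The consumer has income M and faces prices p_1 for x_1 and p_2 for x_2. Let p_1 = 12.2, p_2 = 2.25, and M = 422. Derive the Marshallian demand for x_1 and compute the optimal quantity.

Plugging in: x_1* = (3·2.25/12.2)² = 0.3061.

x_1* = 0.3061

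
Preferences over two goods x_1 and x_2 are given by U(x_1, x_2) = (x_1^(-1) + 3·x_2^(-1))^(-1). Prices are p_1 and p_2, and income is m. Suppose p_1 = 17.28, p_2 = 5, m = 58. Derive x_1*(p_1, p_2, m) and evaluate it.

x_1* = 1.7376

MRS = MU_x_1/MU_x_2 = (1/3)·(x_2/x_1)^(2). Set equal to p_1/p_2.
Hence x_2/x_1 = (3·p_1/p_2)^(1/(2)), i.e. raised to the 0.5 power.
With the ratio pinned down, the budget gives x_1* = m/(p_1 + p_2·(x_2/x_1)) and x_2* = (x_2/x_1)·x_1*.
Numerically x_2/x_1 = 3.219938, so x_1* = 58/(17.28 + 5·3.219938) = 1.7376.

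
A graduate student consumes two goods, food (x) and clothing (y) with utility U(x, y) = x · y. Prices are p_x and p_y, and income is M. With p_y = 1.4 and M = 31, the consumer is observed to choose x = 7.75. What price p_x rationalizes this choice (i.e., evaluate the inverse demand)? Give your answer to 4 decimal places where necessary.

Tangency: MRS = y/x = p_x/p_y.
So p_y·y = p_x·x; combined with the budget, a share 0.5 of income goes to x.
Demand: x*(p_x,p_y,M) = 0.5·M/p_x and y* = 0.5·M/p_y.
Set x* = 7.75 in the demand function and solve for p_x: p_x = 2.

p_x = 2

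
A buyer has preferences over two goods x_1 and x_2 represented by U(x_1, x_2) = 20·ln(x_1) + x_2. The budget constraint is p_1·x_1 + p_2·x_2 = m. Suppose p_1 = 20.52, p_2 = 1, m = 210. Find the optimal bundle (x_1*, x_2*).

MU_x_1 = 20/x_1, MU_x_2 = 1. Tangency: 20/x_1 = p_1/p_2.
So x_1*(p_1,p_2) = 20·p_2/p_1, independent of income; and x_2* = (m − 20·p_2)/p_2.
At the given prices: x_1* = 20·1/20.52 = 0.9747, and x_2* = 190.

x_1* = 0.9747, x_2* = 190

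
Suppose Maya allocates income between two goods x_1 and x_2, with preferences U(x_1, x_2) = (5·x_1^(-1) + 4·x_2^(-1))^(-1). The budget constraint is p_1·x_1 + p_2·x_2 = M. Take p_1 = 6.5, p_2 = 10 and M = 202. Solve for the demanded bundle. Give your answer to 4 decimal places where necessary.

MRS = MU_x_1/MU_x_2 = (5/4)·(x_2/x_1)^(2). Set equal to p_1/p_2.
Solve for the ratio: x_2/x_1 = [(4/5)·p_1/p_2]^(0.5).
With the ratio pinned down, the budget gives x_1* = M/(p_1 + p_2·(x_2/x_1)) and x_2* = (x_2/x_1)·x_1*.
Numerically x_2/x_1 = 0.72111, so x_1* = 202/(6.5 + 10·0.72111) = 14.7326 and x_2* = 0.72111·14.7326 = 10.6238.

x_1* = 14.7326, x_2* = 10.6238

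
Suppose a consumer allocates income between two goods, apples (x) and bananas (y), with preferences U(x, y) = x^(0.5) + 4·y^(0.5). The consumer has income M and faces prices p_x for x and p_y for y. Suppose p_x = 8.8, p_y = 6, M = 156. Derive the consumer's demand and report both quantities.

Numerically y/x = 34.417778, so x* = 156/(8.8 + 6·34.417778) = 0.7245 and y* = 34.417778·0.7245 = 24.9373.

x* = 0.7245, y* = 24.9373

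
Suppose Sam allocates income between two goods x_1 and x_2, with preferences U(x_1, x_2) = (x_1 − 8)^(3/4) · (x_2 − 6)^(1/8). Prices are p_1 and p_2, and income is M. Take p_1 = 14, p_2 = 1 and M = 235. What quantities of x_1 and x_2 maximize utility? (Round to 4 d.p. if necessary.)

x_1* = 15.1633, x_2* = 22.7143

MRS = 6·(x_2−6)/(x_1−8). Tangency with p_1/p_2 gives x_2−6 = (1/6)·(p_1/p_2)·(x_1−8).
After buying the subsistence bundle (8, 6), a share 6/7 of the remaining income goes to x_1: x_1* = 8 + 6/7·(M − 8p_1 − 6p_2)/p_1.
Discretionary income = 235 − 8·14 − 6·1 = 117; x_1* = 8 + 6/7·117/14 = 15.1633; x_2* = 6 + 1/7·117/1 = 22.7143.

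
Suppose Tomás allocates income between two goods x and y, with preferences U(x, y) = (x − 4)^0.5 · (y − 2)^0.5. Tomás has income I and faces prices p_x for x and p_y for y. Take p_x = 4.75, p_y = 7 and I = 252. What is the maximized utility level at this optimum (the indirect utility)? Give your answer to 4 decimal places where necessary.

V = 18.9897

MRS = (y−2)/(x−4). Tangency with p_x/p_y gives y−2 = (p_x/p_y)·(x−4).
After buying the subsistence bundle (4, 2), a share 0.5 of the remaining income goes to x: x* = 4 + 0.5·(I − 4p_x − 2p_y)/p_x.
Discretionary income = 252 − 4·4.75 − 2·7 = 219; x* = 4 + 0.5·219/4.75 = 27.0526; y* = 2 + 0.5·219/7 = 17.6429.
Utility at the optimum: U(27.0526, 17.6429) = 18.9897.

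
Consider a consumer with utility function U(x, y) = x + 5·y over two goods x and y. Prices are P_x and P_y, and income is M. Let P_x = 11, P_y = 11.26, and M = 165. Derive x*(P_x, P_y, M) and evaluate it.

x* = 0

Perfect substitutes: compare marginal utility per dollar. 1/P_x vs 5/P_y → 0.0909 vs 0.444.
y gives more utility per dollar, so spend all income on y: y* = M/P_y, x* = 0.
Numerically: x* = 0, y* = 14.6536.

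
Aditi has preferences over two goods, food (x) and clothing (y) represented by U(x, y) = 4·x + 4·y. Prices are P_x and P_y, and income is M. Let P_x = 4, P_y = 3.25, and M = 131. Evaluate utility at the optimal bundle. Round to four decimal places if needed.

y gives more utility per dollar, so spend all income on y: y* = M/P_y, x* = 0.
Numerically: x* = 0, y* = 40.3077.
Utility at the optimum: U(0, 40.3077) = 161.2308.

V = 161.2308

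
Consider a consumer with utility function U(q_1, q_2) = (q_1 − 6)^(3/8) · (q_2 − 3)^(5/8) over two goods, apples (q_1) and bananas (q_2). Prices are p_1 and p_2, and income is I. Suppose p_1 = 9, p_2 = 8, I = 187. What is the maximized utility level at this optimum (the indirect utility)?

V = 6.7273

MRS = (3/5)·(q_2−3)/(q_1−6). Tangency with p_1/p_2 gives q_2−3 = (5/3)·(p_1/p_2)·(q_1−6).
After buying the subsistence bundle (6, 3), a share 0.375 of the remaining income goes to q_1: q_1* = 6 + 0.375·(I − 6p_1 − 3p_2)/p_1.
Discretionary income = 187 − 6·9 − 3·8 = 109; q_1* = 6 + 0.375·109/9 = 10.5417; q_2* = 3 + 0.625·109/8 = 11.5156.
Utility at the optimum: U(10.5417, 11.5156) = 6.7273.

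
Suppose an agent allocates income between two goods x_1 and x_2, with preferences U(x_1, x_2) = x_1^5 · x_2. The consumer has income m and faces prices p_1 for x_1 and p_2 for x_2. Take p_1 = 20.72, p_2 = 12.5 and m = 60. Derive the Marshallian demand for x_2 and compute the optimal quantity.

At p_1=20.72, p_2=12.5, m=60: x_2* = 1/6·60/12.5 = 0.8.

x_2* = 0.8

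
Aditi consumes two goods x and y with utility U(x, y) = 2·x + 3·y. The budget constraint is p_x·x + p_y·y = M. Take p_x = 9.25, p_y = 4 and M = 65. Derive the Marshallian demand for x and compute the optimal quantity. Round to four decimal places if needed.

x* = 0

Linear utility — the consumer picks whichever good has higher MU/price: 2/9.25 = 0.2162 vs 3/4 = 0.75.
y gives more utility per dollar, so spend all income on y: y* = M/p_y, x* = 0.
Numerically: x* = 0, y* = 16.25.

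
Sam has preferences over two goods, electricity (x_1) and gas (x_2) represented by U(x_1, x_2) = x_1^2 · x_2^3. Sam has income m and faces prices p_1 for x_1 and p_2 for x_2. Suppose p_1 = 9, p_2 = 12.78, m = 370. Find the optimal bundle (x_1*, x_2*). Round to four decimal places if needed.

x_1* = 16.4444, x_2* = 17.3709

Demand: x_1*(p_1,p_2,m) = 0.4·m/p_1 and x_2* = 0.6·m/p_2.
At p_1=9, p_2=12.78, m=370: x_1* = 0.4·370/9 = 16.4444, x_2* = 17.3709.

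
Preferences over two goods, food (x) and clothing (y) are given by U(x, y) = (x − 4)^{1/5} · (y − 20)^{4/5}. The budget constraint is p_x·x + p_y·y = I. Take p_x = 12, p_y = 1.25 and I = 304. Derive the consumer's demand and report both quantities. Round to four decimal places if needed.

This is Cobb-Douglas in (x−4, y−20): tangency gives 0.2·p_y·(y−20) = 0.8·p_x·(x−4).
After buying the subsistence bundle (4, 20), a share 0.2 of the remaining income goes to x: x* = 4 + 0.2·(I − 4p_x − 20p_y)/p_x.
Discretionary income = 304 − 4·12 − 20·1.25 = 231; x* = 4 + 0.2·231/12 = 7.85; y* = 20 + 0.8·231/1.25 = 167.84.

x* = 7.85, y* = 167.84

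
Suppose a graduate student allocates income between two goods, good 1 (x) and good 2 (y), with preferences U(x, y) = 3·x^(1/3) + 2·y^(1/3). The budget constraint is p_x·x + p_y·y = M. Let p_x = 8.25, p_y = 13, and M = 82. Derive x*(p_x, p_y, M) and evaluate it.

x* = 6.933

From the CES first-order condition, (3/2)·(y/x)^(2/3) = p_x/p_y.
Hence y/x = ((2/3)·p_x/p_y)^(1/(2/3)), i.e. raised to the 1.5 power.
With the ratio pinned down, the budget gives x* = M/(p_x + p_y·(y/x)) and y* = (y/x)·x*.
Numerically y/x = 0.275188, so x* = 82/(8.25 + 13·0.275188) = 6.933.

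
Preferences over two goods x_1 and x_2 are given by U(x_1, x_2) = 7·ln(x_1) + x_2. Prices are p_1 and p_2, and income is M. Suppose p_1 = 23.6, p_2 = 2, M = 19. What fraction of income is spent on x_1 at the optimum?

Set MRS = p_1/p_2: (7/x_1)/1 = p_1/p_2.
So x_1*(p_1,p_2) = 7·p_2/p_1, independent of income; and x_2* = (M − 7·p_2)/p_2.
At the given prices: x_1* = 7·2/23.6 = 0.5932, and x_2* = 2.5.
Expenditure on x_1: 23.6·0.5932 = 14; share = 0.7368.

share on x_1 = 0.7368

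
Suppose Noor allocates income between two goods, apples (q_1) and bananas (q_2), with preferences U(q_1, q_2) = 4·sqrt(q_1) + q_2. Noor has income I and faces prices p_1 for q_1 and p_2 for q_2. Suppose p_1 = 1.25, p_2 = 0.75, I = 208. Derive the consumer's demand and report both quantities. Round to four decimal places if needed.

Utility is quasi-linear in q_2; the FOC for q_1 is 2/√q_1 = p_1/p_2.
Solve: √q_1 = 2·p_2/p_1, so q_1*(p_1,p_2) = (2·p_2/p_1)², and q_2* = (I − p_1·q_1*)/p_2.
Plugging in: q_1* = (2·0.75/1.25)² = 1.44, q_2* = 274.9333.

q_1* = 1.44, q_2* = 274.9333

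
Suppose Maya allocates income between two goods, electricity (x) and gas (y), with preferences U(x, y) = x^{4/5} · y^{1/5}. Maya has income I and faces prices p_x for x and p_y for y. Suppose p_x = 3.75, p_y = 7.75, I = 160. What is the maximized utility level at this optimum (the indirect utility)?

V = 22.3724

Tangency: MRS = 4·y/x = p_x/p_y.
So 0.8·p_y·y = 0.2·p_x·x; combined with the budget, a share 0.8 of income goes to x.
Demand: x*(p_x,p_y,I) = 0.8·I/p_x and y* = 0.2·I/p_y.
At p_x=3.75, p_y=7.75, I=160: x* = 0.8·160/3.75 = 34.1333, y* = 4.129.
Utility at the optimum: U(34.1333, 4.129) = 22.3724.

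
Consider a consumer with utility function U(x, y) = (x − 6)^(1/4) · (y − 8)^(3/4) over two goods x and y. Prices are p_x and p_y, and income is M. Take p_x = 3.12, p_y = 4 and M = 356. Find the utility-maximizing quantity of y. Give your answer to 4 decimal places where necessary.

This is Cobb-Douglas in (x−6, y−8): tangency gives 0.25·p_y·(y−8) = 0.75·p_x·(x−6).
After buying the subsistence bundle (6, 8), a share 0.25 of the remaining income goes to x: x* = 6 + 0.25·(M − 6p_x − 8p_y)/p_x.
Discretionary income = 356 − 6·3.12 − 8·4 = 305.28; y* = 8 + 0.75·305.28/4 = 65.24.

y* = 65.24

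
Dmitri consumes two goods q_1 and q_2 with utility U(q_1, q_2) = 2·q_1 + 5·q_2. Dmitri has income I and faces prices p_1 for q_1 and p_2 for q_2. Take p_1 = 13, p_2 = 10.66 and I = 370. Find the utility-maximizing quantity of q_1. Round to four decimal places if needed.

Numerically: q_1* = 0, q_2* = 34.7092.

q_1* = 0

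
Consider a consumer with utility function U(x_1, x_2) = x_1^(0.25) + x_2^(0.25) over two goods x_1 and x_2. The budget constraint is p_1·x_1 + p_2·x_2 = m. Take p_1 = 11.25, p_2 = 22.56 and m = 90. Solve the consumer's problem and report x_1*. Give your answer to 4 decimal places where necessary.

MU_x_1 ∝ x_1^(-0.75), MU_x_2 ∝ x_2^(-0.75), so MRS = (x_2/x_1)^(0.75) = p_1/p_2.
Solve for the ratio: x_2/x_1 = [p_1/p_2]^(4/3).
Substitute x_2 = (x_2/x_1)·x_1 into the budget: x_1* = m/(p_1 + p_2·(x_2/x_1)).
Numerically x_2/x_1 = 0.395444, so x_1* = 90/(11.25 + 22.56·0.395444) = 4.4618.

x_1* = 4.4618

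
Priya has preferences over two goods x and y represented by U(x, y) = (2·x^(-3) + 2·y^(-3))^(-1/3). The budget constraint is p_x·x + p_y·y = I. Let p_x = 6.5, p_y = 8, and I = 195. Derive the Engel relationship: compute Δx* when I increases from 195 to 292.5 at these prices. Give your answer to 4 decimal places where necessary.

Substitute y = (y/x)·x into the budget: x* = I/(p_x + p_y·(y/x)).
Numerically y/x = 0.949414, so x* = 195/(6.5 + 8·0.949414) = 13.8344.
At I' = 292.5: x* = 20.7516. Change: 20.7516 − 13.8344 = 6.9172.

Δx* = 6.9172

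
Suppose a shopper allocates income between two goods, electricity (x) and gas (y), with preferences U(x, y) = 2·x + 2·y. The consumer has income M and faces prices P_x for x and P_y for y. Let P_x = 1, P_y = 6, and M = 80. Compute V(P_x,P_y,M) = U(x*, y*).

x gives more utility per dollar, so spend all income on x: x* = M/P_x, y* = 0.
Numerically: x* = 80, y* = 0.
Utility at the optimum: U(80, 0) = 160.

V = 160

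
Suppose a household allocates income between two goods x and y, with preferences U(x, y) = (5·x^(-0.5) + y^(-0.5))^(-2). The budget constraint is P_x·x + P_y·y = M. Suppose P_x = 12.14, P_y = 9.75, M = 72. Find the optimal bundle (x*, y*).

MU_x ∝ 5·x^(-1.5), MU_y ∝ y^(-1.5), so MRS = 5·(y/x)^(1.5) = P_x/P_y.
Solve for the ratio: y/x = [(1/5)·P_x/P_y]^(2/3).
Substitute y = (y/x)·x into the budget: x* = M/(P_x + P_y·(y/x)).
Numerically y/x = 0.395818, so x* = 72/(12.14 + 9.75·0.395818) = 4.5002 and y* = 0.395818·4.5002 = 1.7813.

x* = 4.5002, y* = 1.7813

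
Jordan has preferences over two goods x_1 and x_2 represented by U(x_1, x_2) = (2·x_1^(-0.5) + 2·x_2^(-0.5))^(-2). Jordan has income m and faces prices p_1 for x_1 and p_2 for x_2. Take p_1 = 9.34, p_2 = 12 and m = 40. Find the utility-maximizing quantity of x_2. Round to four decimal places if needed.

MRS = MU_x_1/MU_x_2 = (x_2/x_1)^(1.5). Set equal to p_1/p_2.
Solve for the ratio: x_2/x_1 = [p_1/p_2]^(2/3).
Substitute x_2 = (x_2/x_1)·x_1 into the budget: x_1* = m/(p_1 + p_2·(x_2/x_1)).
Numerically x_2/x_1 = 0.846143, so x_1* = 40/(9.34 + 12·0.846143) = 2.0519 and x_2* = 0.846143·2.0519 = 1.7362.

x_2* = 1.7362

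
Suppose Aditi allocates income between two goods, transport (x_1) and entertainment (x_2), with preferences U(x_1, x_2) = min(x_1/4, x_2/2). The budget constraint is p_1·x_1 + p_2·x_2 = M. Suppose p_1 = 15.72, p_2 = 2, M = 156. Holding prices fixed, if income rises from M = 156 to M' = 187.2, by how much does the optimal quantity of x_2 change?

Δx_2* = 0.933

Demand: x_1*(p_1,p_2,M) = 4·M/(4·p_1 + 2·p_2), x_2* = 2·M/(4·p_1 + 2·p_2).
Here 4·15.72 + 2·2 = 66.88, giving x_2* = 4.6651.
At M' = 187.2: x_2* = 5.5981. Change: 5.5981 − 4.6651 = 0.933.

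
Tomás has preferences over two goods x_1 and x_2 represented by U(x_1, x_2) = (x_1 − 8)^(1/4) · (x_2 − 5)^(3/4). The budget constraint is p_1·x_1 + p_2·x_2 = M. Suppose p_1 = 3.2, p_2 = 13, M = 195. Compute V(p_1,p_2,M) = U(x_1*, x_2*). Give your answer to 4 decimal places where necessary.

V = 6.4974

MRS = (1/3)·(x_2−5)/(x_1−8). Tangency with p_1/p_2 gives x_2−5 = 3·(p_1/p_2)·(x_1−8).
After buying the subsistence bundle (8, 5), a share 0.25 of the remaining income goes to x_1: x_1* = 8 + 0.25·(M − 8p_1 − 5p_2)/p_1.
Discretionary income = 195 − 8·3.2 − 5·13 = 104.4; x_1* = 8 + 0.25·104.4/3.2 = 16.1562; x_2* = 5 + 0.75·104.4/13 = 11.0231.
Utility at the optimum: U(16.1562, 11.0231) = 6.4974.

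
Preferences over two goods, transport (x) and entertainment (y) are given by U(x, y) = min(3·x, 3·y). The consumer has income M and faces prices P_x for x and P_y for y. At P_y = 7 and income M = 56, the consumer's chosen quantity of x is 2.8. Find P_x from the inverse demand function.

P_x = 13

Leontief preferences: the optimum is at the kink where x/3 = y/3, i.e. y = x.
Budget: P_x·x + P_y·x = M, so (3·P_x + 3·P_y)·x = 3·M.
Demand: x*(P_x,P_y,M) = 3·M/(3·P_x + 3·P_y), y* = 3·M/(3·P_x + 3·P_y).
Set x* = 2.8 in the demand function and solve for P_x: P_x = 13.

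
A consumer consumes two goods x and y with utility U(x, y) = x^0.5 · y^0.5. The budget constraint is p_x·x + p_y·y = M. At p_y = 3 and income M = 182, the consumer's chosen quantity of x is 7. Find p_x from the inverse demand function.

Tangency: MRS = y/x = p_x/p_y.
Rearranging, p_y·y = p_x·x. Substituting into the budget gives p_x·x·(1 + 1) = M.
Demand: x*(p_x,p_y,M) = 0.5·M/p_x and y* = 0.5·M/p_y.
Set x* = 7 in the demand function and solve for p_x: p_x = 13.

p_x = 13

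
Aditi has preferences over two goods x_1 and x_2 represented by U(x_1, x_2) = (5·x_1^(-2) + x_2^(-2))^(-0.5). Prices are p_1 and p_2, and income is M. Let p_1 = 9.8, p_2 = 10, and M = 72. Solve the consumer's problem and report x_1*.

MU_x_1 ∝ 5·x_1^(-3), MU_x_2 ∝ x_2^(-3), so MRS = 5·(x_2/x_1)^(3) = p_1/p_2.
Hence x_2/x_1 = ((1/5)·p_1/p_2)^(1/(3)), i.e. raised to the 1/3 power.
Substitute x_2 = (x_2/x_1)·x_1 into the budget: x_1* = M/(p_1 + p_2·(x_2/x_1)).
Numerically x_2/x_1 = 0.580879, so x_1* = 72/(9.8 + 10·0.580879) = 4.6128.

x_1* = 4.6128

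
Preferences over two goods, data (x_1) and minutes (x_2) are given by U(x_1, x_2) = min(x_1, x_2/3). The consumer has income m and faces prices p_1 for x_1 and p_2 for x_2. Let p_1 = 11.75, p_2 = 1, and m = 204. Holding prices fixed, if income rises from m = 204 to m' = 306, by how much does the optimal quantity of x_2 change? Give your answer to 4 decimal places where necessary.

Δx_2* = 20.7458

Leontief preferences: the optimum is at the kink where x_1/1 = x_2/3, i.e. x_2 = 3·x_1.
Budget: p_1·x_1 + p_2·3·x_1 = m, so (p_1 + 3·p_2)·x_1 = m.
Demand: x_1*(p_1,p_2,m) = m/(p_1 + 3·p_2), x_2* = 3·m/(p_1 + 3·p_2).
Here 11.75 + 3·1 = 14.75, giving x_2* = 41.4915.
At m' = 306: x_2* = 62.2373. Change: 62.2373 − 41.4915 = 20.7458.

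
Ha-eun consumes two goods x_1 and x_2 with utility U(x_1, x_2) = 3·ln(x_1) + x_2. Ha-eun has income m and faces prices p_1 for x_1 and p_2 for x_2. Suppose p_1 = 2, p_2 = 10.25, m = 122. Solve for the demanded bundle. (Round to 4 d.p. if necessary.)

x_1* = 15.375, x_2* = 8.9024

MU_x_1 = 3/x_1, MU_x_2 = 1. Tangency: 3/x_1 = p_1/p_2.
So x_1*(p_1,p_2) = 3·p_2/p_1, independent of income; and x_2* = (m − 3·p_2)/p_2.
At the given prices: x_1* = 3·10.25/2 = 15.375, and x_2* = 8.9024.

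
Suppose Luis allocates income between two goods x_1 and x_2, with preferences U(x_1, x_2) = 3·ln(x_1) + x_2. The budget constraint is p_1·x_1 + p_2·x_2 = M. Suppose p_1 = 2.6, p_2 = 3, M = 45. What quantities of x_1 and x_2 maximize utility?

Set MRS = p_1/p_2: (3/x_1)/1 = p_1/p_2.
So x_1*(p_1,p_2) = 3·p_2/p_1, independent of income; and x_2* = (M − 3·p_2)/p_2.
At the given prices: x_1* = 3·3/2.6 = 3.4615, and x_2* = 12.

x_1* = 3.4615, x_2* = 12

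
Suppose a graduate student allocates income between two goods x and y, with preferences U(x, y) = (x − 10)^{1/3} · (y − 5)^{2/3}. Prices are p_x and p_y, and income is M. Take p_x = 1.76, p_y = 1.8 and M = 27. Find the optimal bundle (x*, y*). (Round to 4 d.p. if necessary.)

MRS = (1/2)·(y−5)/(x−10). Tangency with p_x/p_y gives y−5 = 2·(p_x/p_y)·(x−10).
After buying the subsistence bundle (10, 5), a share 1/3 of the remaining income goes to x: x* = 10 + 1/3·(M − 10p_x − 5p_y)/p_x.
Discretionary income = 27 − 10·1.76 − 5·1.8 = 0.4; x* = 10 + 1/3·0.4/1.76 = 10.0758; y* = 5 + 2/3·0.4/1.8 = 5.1481.

x* = 10.0758, y* = 5.1481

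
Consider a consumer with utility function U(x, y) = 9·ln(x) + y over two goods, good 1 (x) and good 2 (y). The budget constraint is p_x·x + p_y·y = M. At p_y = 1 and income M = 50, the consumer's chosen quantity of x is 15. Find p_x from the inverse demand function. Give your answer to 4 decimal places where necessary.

p_x = 0.6

MU_x = 9/x, MU_y = 1. Tangency: 9/x = p_x/p_y.
So x*(p_x,p_y) = 9·p_y/p_x, independent of income; and y* = (M − 9·p_y)/p_y.
Set x* = 15 in the demand function and solve for p_x: p_x = 0.6.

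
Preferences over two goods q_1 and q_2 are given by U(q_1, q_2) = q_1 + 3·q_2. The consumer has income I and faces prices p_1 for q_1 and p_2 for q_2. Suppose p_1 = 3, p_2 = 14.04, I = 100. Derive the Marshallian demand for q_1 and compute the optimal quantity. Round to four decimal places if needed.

q_1* = 33.3333

q_1 gives more utility per dollar, so spend all income on q_1: q_1* = I/p_1, q_2* = 0.
Numerically: q_1* = 33.3333, q_2* = 0.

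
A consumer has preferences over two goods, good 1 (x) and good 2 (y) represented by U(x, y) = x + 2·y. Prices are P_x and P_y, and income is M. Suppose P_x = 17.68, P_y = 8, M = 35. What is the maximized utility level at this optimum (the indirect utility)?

V = 8.75

Linear utility — the consumer picks whichever good has higher MU/price: 1/17.68 = 0.0566 vs 2/8 = 0.25.
y gives more utility per dollar, so spend all income on y: y* = M/P_y, x* = 0.
Numerically: x* = 0, y* = 4.375.
Utility at the optimum: U(0, 4.375) = 8.75.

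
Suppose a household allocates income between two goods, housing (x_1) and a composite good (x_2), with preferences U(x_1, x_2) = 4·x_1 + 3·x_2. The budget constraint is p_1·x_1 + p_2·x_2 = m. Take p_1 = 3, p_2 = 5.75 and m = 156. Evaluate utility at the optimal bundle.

V = 208

x_1 gives more utility per dollar, so spend all income on x_1: x_1* = m/p_1, x_2* = 0.
Numerically: x_1* = 52, x_2* = 0.
Utility at the optimum: U(52, 0) = 208.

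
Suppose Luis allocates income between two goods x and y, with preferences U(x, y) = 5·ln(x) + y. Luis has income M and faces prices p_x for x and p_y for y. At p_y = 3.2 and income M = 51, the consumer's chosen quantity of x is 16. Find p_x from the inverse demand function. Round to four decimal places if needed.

p_x = 1

MU_x = 5/x, MU_y = 1. Tangency: 5/x = p_x/p_y.
So x*(p_x,p_y) = 5·p_y/p_x, independent of income; and y* = (M − 5·p_y)/p_y.
Set x* = 16 in the demand function and solve for p_x: p_x = 1.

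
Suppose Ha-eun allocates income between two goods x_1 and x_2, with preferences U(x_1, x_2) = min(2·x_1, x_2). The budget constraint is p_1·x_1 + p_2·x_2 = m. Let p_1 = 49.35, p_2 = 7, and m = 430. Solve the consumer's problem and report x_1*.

With perfect complements, no substitution: consume in ratio x_1:x_2 = 1:2.
Budget: p_1·x_1 + p_2·2·x_1 = m, so (p_1 + 2·p_2)·x_1 = m.
Demand: x_1*(p_1,p_2,m) = m/(p_1 + 2·p_2), x_2* = 2·m/(p_1 + 2·p_2).
Here 49.35 + 2·7 = 63.35, giving x_1* = 6.7877.

x_1* = 6.7877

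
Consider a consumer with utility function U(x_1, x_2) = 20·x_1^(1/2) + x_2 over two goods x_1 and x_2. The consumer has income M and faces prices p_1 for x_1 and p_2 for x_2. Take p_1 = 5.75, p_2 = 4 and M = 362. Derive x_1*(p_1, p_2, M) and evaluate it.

x_1* = 48.3932

Thus x_1* = (10·p_2/p_1)² — independent of M — with the rest of income spent on x_2.
Plugging in: x_1* = (10·4/5.75)² = 48.3932.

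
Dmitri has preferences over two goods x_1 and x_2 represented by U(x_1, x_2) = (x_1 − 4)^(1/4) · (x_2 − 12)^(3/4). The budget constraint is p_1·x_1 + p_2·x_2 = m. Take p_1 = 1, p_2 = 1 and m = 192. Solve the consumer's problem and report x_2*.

Let x_1' = x_1−4, x_2' = x_2−12. MRS = (1/3)·x_2'/x_1' = p_1/p_2.
After buying the subsistence bundle (4, 12), a share 0.25 of the remaining income goes to x_1: x_1* = 4 + 0.25·(m − 4p_1 − 12p_2)/p_1.
Discretionary income = 192 − 4·1 − 12·1 = 176; x_2* = 12 + 0.75·176/1 = 144.

x_2* = 144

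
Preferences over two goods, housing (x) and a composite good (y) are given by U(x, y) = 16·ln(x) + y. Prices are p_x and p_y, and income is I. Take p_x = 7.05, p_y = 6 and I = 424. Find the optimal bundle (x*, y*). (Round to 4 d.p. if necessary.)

x* = 13.617, y* = 54.6667

Set MRS = p_x/p_y: (16/x)/1 = p_x/p_y.
So x*(p_x,p_y) = 16·p_y/p_x, independent of income; and y* = (I − 16·p_y)/p_y.
At the given prices: x* = 16·6/7.05 = 13.617, and y* = 54.6667.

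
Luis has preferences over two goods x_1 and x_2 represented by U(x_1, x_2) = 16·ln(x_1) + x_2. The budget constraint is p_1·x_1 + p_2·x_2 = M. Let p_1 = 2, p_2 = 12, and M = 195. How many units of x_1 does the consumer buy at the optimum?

x_1* = 96

Set MRS = p_1/p_2: (16/x_1)/1 = p_1/p_2.
So x_1*(p_1,p_2) = 16·p_2/p_1, independent of income; and x_2* = (M − 16·p_2)/p_2.
At the given prices: x_1* = 16·12/2 = 96.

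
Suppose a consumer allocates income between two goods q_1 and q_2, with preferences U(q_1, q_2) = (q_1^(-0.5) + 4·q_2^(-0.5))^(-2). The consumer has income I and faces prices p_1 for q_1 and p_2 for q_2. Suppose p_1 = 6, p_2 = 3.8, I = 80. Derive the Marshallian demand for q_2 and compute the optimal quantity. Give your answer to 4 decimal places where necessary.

q_2* = 14.3988

From the CES first-order condition, (1/4)·(q_2/q_1)^(1.5) = p_1/p_2.
Solve for the ratio: q_2/q_1 = [4·p_1/p_2]^(2/3).
With the ratio pinned down, the budget gives q_1* = I/(p_1 + p_2·(q_2/q_1)) and q_2* = (q_2/q_1)·q_1*.
Numerically q_2/q_1 = 3.416791, so q_1* = 80/(6 + 3.8·3.416791) = 4.2141 and q_2* = 3.416791·4.2141 = 14.3988.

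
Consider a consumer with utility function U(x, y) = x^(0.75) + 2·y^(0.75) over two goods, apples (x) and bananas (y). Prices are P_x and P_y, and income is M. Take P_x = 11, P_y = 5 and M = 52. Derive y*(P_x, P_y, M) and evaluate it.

MRS = MU_x/MU_y = (1/2)·(y/x)^(0.25). Set equal to P_x/P_y.
Solve for the ratio: y/x = [2·P_x/P_y]^(4).
Substitute y = (y/x)·x into the budget: x* = M/(P_x + P_y·(y/x)).
Numerically y/x = 374.8096, so x* = 52/(11 + 5·374.8096) = 0.0276 and y* = 374.8096·0.0276 = 10.3393.

y* = 10.3393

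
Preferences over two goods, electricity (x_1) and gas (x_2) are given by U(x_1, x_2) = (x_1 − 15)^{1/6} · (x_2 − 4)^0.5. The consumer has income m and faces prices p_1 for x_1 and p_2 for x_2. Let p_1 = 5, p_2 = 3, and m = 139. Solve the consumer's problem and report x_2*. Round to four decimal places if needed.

x_2* = 17

MRS = (1/3)·(x_2−4)/(x_1−15). Tangency with p_1/p_2 gives x_2−4 = 3·(p_1/p_2)·(x_1−15).
After buying the subsistence bundle (15, 4), a share 0.25 of the remaining income goes to x_1: x_1* = 15 + 0.25·(m − 15p_1 − 4p_2)/p_1.
Discretionary income = 139 − 15·5 − 4·3 = 52; x_2* = 4 + 0.75·52/3 = 17.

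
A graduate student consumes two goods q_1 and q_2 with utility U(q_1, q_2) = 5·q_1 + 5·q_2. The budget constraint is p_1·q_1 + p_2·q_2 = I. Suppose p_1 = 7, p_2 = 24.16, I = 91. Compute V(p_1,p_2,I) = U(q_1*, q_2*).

Linear utility — the consumer picks whichever good has higher MU/price: 5/7 = 0.7143 vs 5/24.16 = 0.207.
q_1 gives more utility per dollar, so spend all income on q_1: q_1* = I/p_1, q_2* = 0.
Numerically: q_1* = 13, q_2* = 0.
Utility at the optimum: U(13, 0) = 65.

V = 65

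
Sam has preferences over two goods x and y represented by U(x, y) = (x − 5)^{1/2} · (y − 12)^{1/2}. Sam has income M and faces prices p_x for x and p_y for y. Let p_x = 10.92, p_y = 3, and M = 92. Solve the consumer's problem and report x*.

x* = 5.0641

This is Cobb-Douglas in (x−5, y−12): tangency gives 0.5·p_y·(y−12) = 0.5·p_x·(x−5).
After buying the subsistence bundle (5, 12), a share 0.5 of the remaining income goes to x: x* = 5 + 0.5·(M − 5p_x − 12p_y)/p_x.
Discretionary income = 92 − 5·10.92 − 12·3 = 1.4; x* = 5 + 0.5·1.4/10.92 = 5.0641.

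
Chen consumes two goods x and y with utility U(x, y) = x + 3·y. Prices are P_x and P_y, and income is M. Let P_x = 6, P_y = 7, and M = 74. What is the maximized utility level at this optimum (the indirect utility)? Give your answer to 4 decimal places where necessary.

V = 31.7143

Perfect substitutes: compare marginal utility per dollar. 1/P_x vs 3/P_y → 0.1667 vs 0.4286.
y gives more utility per dollar, so spend all income on y: y* = M/P_y, x* = 0.
Numerically: x* = 0, y* = 10.5714.
Utility at the optimum: U(0, 10.5714) = 31.7143.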